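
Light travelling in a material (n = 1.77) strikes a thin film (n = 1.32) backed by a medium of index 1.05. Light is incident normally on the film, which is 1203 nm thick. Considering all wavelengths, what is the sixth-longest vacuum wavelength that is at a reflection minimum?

Top surface (1.77 → 1.32): reflection off a lower-index medium gives no phase shift.
At the lower boundary (n = 1.32 to n = 1.05) the reflected ray undergoes no phase shift.
Net: no relative phase inversion (both shifts match).
So the condition for destructive reflection is 2 n t = (m + ½) λ.
λ = 2 n t / (m + ½). The sixth-longest wavelength is m = 5: λ = 2 × 1.32 × 1203 / 5.50 = 577 nm.

577 nm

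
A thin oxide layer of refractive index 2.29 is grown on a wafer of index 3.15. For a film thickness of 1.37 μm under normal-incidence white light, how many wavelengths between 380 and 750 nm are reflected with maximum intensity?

8

Top surface (1.0 → 2.29): reflection off a higher-index medium gives a half-wave phase shift.
Ray reflecting at the bottom interface goes from n = 2.29 toward n = 3.15: a half-wave phase shift.
The two reflections carry the same phase change, so no net offset.
With no net inversion, constructive interference in reflection requires 2 n t = m λ.
λ = 2 n t / m = 6275 / m nm.
m=8: 784 nm (IR); m=9: 697 nm (visible); m=10: 627 nm (visible); m=11: 570 nm (visible); m=12: 523 nm (visible); m=13: 483 nm (visible); m=14: 448 nm (visible); m=15: 418 nm (visible); m=16: 392 nm (visible); m=17: 369 nm (UV).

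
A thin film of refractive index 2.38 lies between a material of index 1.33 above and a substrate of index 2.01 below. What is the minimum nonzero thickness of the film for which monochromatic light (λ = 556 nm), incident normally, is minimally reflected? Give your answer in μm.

Top surface (1.33 → 2.38): reflection off a higher-index medium gives a half-wave phase shift.
At the lower boundary (n = 2.38 to n = 2.01) the reflected ray undergoes no phase shift.
Exactly one π shift → a net half-wave offset.
With one net inversion, destructive interference in reflection requires 2 n t = m λ.
Minimum nonzero at m = 1: t = λ / (2 n) = 556 / (2 × 2.38) = 117 nm.

0.117 μm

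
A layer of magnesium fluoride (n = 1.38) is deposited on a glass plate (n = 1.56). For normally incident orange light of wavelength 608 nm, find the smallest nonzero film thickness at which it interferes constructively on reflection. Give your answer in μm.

Top surface (1.0 → 1.38): reflection off a higher-index medium gives a half-wave phase shift.
At the lower boundary (n = 1.38 to n = 1.56) the reflected ray undergoes a half-wave phase shift.
Zero or two π shifts → no net half-wave offset.
For bright reflection here: 2 n t = m λ.
Minimum nonzero at m = 1: t = λ / (2 n) = 608 / (2 × 1.38) = 220 nm.

0.220 μm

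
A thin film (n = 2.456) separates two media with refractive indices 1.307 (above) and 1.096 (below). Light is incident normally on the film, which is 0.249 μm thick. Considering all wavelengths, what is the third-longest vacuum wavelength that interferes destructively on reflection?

Ray reflecting at the top interface goes from n = 1.307 toward n = 2.456: a half-wave phase shift.
At the lower boundary (n = 2.456 to n = 1.096) the reflected ray undergoes no phase shift.
Exactly one π shift → a net half-wave offset.
So the condition for destructive reflection is 2 n t = m λ.
λ = 2 n t / m. The third-longest wavelength is m = 3: λ = 2 × 2.456 × 249 / 3.00 = 408 nm.

408 nm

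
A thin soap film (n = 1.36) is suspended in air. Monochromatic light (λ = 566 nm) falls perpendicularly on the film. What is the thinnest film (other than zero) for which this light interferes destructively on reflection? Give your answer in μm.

Top surface (1.0 → 1.36): reflection off a higher-index medium gives a half-wave phase shift.
Bottom surface (1.36 → 1.0): reflection off a lower-index medium gives no phase shift.
Net: one phase inversion between the two reflected rays.
With one net inversion, destructive interference in reflection requires 2 n t = m λ.
Minimum nonzero at m = 1: t = λ / (2 n) = 566 / (2 × 1.36) = 208 nm.

0.208 μm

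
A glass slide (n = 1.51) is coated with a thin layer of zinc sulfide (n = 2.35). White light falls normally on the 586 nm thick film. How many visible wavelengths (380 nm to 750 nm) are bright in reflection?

3

Top surface (1.0 → 2.35): reflection off a higher-index medium gives a half-wave phase shift.
At the lower boundary (n = 2.35 to n = 1.51) the reflected ray undergoes no phase shift.
Exactly one π shift → a net half-wave offset.
So the condition for constructive reflection is 2 n t = (m + ½) λ.
λ = 2 n t / (m + ½) = 2754 / (m + ½) nm.
m=3: 787 nm (IR); m=4: 612 nm (visible); m=5: 501 nm (visible); m=6: 424 nm (visible); m=7: 367 nm (UV).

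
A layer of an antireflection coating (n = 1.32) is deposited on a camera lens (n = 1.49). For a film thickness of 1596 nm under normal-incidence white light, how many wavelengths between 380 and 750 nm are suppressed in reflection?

At the upper boundary (n = 1.0 to n = 1.32) the reflected ray undergoes a half-wave phase shift.
Bottom surface (1.32 → 1.49): reflection off a higher-index medium gives a half-wave phase shift.
The two reflections carry the same phase change, so no net offset.
For weak reflection here: 2 n t = (m + ½) λ.
λ = 2 n t / (m + ½) = 4213 / (m + ½) nm.
m=5: 766 nm (IR); m=6: 648 nm (visible); m=7: 562 nm (visible); m=8: 496 nm (visible); m=9: 444 nm (visible); m=10: 401 nm (visible); m=11: 366 nm (UV).

5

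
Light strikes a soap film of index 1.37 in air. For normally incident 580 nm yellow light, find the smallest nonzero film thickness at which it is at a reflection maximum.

At the upper boundary (n = 1.0 to n = 1.37) the reflected ray undergoes a half-wave phase shift.
Ray reflecting at the bottom interface goes from n = 1.37 toward n = 1.0: no phase shift.
Net: one phase inversion between the two reflected rays.
So the condition for constructive reflection is 2 n t = (m + ½) λ.
Minimum at m = 0: t = λ / (4 n) = 580 / (4 × 1.37) = 106 nm.

106 nm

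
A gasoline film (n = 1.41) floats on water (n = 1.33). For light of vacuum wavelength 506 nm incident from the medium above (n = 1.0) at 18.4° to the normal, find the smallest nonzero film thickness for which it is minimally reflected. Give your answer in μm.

0.184 μm

At the upper boundary (n = 1.0 to n = 1.41) the reflected ray undergoes a half-wave phase shift.
Bottom surface (1.41 → 1.33): reflection off a lower-index medium gives no phase shift.
Exactly one π shift → a net half-wave offset.
For weak reflection here: 2 n t cos θ_r = m λ.
Snell's law: 1.0 sin 18.4° = 1.41 sin θ_r → sin θ_r = 0.224, cos θ_r = 0.975.
Minimum nonzero at m = 1: t = λ / (2 n cos θ_r) = 506 / (2 × 1.41 × 0.975) = 184 nm.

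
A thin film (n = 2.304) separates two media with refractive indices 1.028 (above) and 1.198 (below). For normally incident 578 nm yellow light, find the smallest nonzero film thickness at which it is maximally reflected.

62.7 nm

Top surface (1.028 → 2.304): reflection off a higher-index medium gives a half-wave phase shift.
Ray reflecting at the bottom interface goes from n = 2.304 toward n = 1.198: no phase shift.
Exactly one π shift → a net half-wave offset.
For strong reflection here: 2 n t = (m + ½) λ.
Minimum at m = 0: t = λ / (4 n) = 578 / (4 × 2.304) = 62.7 nm.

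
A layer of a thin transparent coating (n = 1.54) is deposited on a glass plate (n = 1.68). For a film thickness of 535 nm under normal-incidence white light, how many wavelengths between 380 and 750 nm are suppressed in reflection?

At the upper boundary (n = 1.0 to n = 1.54) the reflected ray undergoes a half-wave phase shift.
At the lower boundary (n = 1.54 to n = 1.68) the reflected ray undergoes a half-wave phase shift.
Net: no relative phase inversion (both shifts match).
So the condition for destructive reflection is 2 n t = (m + ½) λ.
λ = 2 n t / (m + ½) = 1648 / (m + ½) nm.
m=1: 1099 nm (IR); m=2: 659 nm (visible); m=3: 471 nm (visible); m=4: 366 nm (UV).

2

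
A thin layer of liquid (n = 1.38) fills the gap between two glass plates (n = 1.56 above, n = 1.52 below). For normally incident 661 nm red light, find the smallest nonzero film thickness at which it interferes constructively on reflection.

120 nm

Ray reflecting at the top interface goes from n = 1.56 toward n = 1.38: no phase shift.
Bottom surface (1.38 → 1.52): reflection off a higher-index medium gives a half-wave phase shift.
The two reflections differ by half a wavelength.
With one net inversion, constructive interference in reflection requires 2 n t = (m + ½) λ.
Minimum at m = 0: t = λ / (4 n) = 661 / (4 × 1.38) = 120 nm.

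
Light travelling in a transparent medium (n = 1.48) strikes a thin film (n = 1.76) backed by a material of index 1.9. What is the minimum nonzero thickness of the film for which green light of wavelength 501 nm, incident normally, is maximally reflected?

Ray reflecting at the top interface goes from n = 1.48 toward n = 1.76: a half-wave phase shift.
Bottom surface (1.76 → 1.9): reflection off a higher-index medium gives a half-wave phase shift.
Zero or two π shifts → no net half-wave offset.
With no net inversion, constructive interference in reflection requires 2 n t = m λ.
Minimum nonzero at m = 1: t = λ / (2 n) = 501 / (2 × 1.76) = 142 nm.

142 nm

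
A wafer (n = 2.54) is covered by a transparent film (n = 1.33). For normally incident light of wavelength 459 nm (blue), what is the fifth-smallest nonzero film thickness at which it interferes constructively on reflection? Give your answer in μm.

Ray reflecting at the top interface goes from n = 1.0 toward n = 1.33: a half-wave phase shift.
Bottom surface (1.33 → 2.54): reflection off a higher-index medium gives a half-wave phase shift.
The two reflections carry the same phase change, so no net offset.
So the condition for constructive reflection is 2 n t = m λ.
The fifth-smallest nonzero thickness corresponds to m = 5: t = m λ / (2 n) = 5.00 × 459 / (2 × 1.33) = 863 nm.

0.863 μm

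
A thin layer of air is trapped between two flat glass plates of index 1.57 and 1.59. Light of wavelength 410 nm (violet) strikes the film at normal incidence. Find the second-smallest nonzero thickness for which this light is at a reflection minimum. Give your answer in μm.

0.410 μm

Top surface (1.57 → 1.0): reflection off a lower-index medium gives no phase shift.
Bottom surface (1.0 → 1.59): reflection off a higher-index medium gives a half-wave phase shift.
The two reflections differ by half a wavelength.
With one net inversion, destructive interference in reflection requires 2 n t = m λ.
The second-smallest nonzero thickness corresponds to m = 2: t = m λ / (2 n) = 2.00 × 410 / (2 × 1.0) = 410 nm.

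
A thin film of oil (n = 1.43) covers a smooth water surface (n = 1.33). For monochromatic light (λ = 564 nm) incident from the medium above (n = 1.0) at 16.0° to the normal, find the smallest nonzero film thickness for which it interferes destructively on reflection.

201 nm

Ray reflecting at the top interface goes from n = 1.0 toward n = 1.43: a half-wave phase shift.
Ray reflecting at the bottom interface goes from n = 1.43 toward n = 1.33: no phase shift.
The two reflections differ by half a wavelength.
So the condition for destructive reflection is 2 n t cos θ_r = m λ.
Snell's law: 1.0 sin 16.0° = 1.43 sin θ_r → sin θ_r = 0.193, cos θ_r = 0.981.
Minimum nonzero at m = 1: t = λ / (2 n cos θ_r) = 564 / (2 × 1.43 × 0.981) = 201 nm.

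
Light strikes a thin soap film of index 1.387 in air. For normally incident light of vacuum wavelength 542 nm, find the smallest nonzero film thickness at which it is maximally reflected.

Ray reflecting at the top interface goes from n = 1.0 toward n = 1.387: a half-wave phase shift.
At the lower boundary (n = 1.387 to n = 1.0) the reflected ray undergoes no phase shift.
Net: one phase inversion between the two reflected rays.
With one net inversion, constructive interference in reflection requires 2 n t = (m + ½) λ.
Minimum at m = 0: t = λ / (4 n) = 542 / (4 × 1.387) = 97.7 nm.

97.7 nm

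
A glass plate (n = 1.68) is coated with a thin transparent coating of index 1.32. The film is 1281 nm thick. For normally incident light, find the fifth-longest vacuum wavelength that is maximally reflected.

Ray reflecting at the top interface goes from n = 1.0 toward n = 1.32: a half-wave phase shift.
Bottom surface (1.32 → 1.68): reflection off a higher-index medium gives a half-wave phase shift.
The two reflections carry the same phase change, so no net offset.
With no net inversion, constructive interference in reflection requires 2 n t = m λ.
λ = 2 n t / m. The fifth-longest wavelength is m = 5: λ = 2 × 1.32 × 1281 / 5.00 = 676 nm.

676 nm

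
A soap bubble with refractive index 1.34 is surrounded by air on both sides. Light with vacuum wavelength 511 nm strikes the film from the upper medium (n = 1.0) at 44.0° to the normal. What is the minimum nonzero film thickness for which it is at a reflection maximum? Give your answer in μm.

At the upper boundary (n = 1.0 to n = 1.34) the reflected ray undergoes a half-wave phase shift.
Bottom surface (1.34 → 1.0): reflection off a lower-index medium gives no phase shift.
Exactly one π shift → a net half-wave offset.
For bright reflection here: 2 n t cos θ_r = (m + ½) λ.
Snell's law: 1.0 sin 44.0° = 1.34 sin θ_r → sin θ_r = 0.518, cos θ_r = 0.855.
Minimum at m = 0: t = λ / (4 n cos θ_r) = 511 / (4 × 1.34 × 0.855) = 111 nm.

0.111 μm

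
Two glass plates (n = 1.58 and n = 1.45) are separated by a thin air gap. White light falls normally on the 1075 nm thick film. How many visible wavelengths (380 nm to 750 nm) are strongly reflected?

Ray reflecting at the top interface goes from n = 1.58 toward n = 1.0: no phase shift.
Ray reflecting at the bottom interface goes from n = 1.0 toward n = 1.45: a half-wave phase shift.
The two reflections differ by half a wavelength.
So the condition for constructive reflection is 2 n t = (m + ½) λ.
λ = 2 n t / (m + ½) = 2150 / (m + ½) nm.
m=2: 860 nm (IR); m=3: 614 nm (visible); m=4: 478 nm (visible); m=5: 391 nm (visible); m=6: 331 nm (UV).

3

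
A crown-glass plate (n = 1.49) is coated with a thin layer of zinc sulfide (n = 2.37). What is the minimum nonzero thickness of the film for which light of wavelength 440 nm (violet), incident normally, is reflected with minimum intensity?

Top surface (1.0 → 2.37): reflection off a higher-index medium gives a half-wave phase shift.
At the lower boundary (n = 2.37 to n = 1.49) the reflected ray undergoes no phase shift.
Exactly one π shift → a net half-wave offset.
With one net inversion, destructive interference in reflection requires 2 n t = m λ.
Minimum nonzero at m = 1: t = λ / (2 n) = 440 / (2 × 2.37) = 92.8 nm.

92.8 nm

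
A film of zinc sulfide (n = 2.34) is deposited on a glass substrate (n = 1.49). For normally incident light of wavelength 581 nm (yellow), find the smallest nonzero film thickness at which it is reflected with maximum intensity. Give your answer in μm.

At the upper boundary (n = 1.0 to n = 2.34) the reflected ray undergoes a half-wave phase shift.
Bottom surface (2.34 → 1.49): reflection off a lower-index medium gives no phase shift.
Exactly one π shift → a net half-wave offset.
With one net inversion, constructive interference in reflection requires 2 n t = (m + ½) λ.
Minimum at m = 0: t = λ / (4 n) = 581 / (4 × 2.34) = 62.1 nm.

0.0621 μm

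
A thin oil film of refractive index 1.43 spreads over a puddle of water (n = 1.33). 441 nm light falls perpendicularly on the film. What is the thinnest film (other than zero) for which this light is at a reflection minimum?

154 nm

Top surface (1.0 → 1.43): reflection off a higher-index medium gives a half-wave phase shift.
At the lower boundary (n = 1.43 to n = 1.33) the reflected ray undergoes no phase shift.
Net: one phase inversion between the two reflected rays.
With one net inversion, destructive interference in reflection requires 2 n t = m λ.
Minimum nonzero at m = 1: t = λ / (2 n) = 441 / (2 × 1.43) = 154 nm.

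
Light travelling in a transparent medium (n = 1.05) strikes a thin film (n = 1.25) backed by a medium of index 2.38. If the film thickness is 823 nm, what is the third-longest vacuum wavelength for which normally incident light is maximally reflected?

686 nm

Ray reflecting at the top interface goes from n = 1.05 toward n = 1.25: a half-wave phase shift.
Bottom surface (1.25 → 2.38): reflection off a higher-index medium gives a half-wave phase shift.
Net: no relative phase inversion (both shifts match).
With no net inversion, constructive interference in reflection requires 2 n t = m λ.
λ = 2 n t / m. The third-longest wavelength is m = 3: λ = 2 × 1.25 × 823 / 3.00 = 686 nm.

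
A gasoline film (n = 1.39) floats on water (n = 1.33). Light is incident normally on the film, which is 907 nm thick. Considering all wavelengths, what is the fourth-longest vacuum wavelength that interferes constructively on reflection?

720 nm

Ray reflecting at the top interface goes from n = 1.0 toward n = 1.39: a half-wave phase shift.
Ray reflecting at the bottom interface goes from n = 1.39 toward n = 1.33: no phase shift.
The two reflections differ by half a wavelength.
With one net inversion, constructive interference in reflection requires 2 n t = (m + ½) λ.
λ = 2 n t / (m + ½). The fourth-longest wavelength is m = 3: λ = 2 × 1.39 × 907 / 3.50 = 720 nm.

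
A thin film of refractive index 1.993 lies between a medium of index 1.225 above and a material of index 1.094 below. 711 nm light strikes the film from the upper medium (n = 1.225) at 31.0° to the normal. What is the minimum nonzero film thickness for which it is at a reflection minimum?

Top surface (1.225 → 1.993): reflection off a higher-index medium gives a half-wave phase shift.
Ray reflecting at the bottom interface goes from n = 1.993 toward n = 1.094: no phase shift.
Exactly one π shift → a net half-wave offset.
With one net inversion, destructive interference in reflection requires 2 n t cos θ_r = m λ.
Snell's law: 1.225 sin 31.0° = 1.993 sin θ_r → sin θ_r = 0.317, cos θ_r = 0.949.
Minimum nonzero at m = 1: t = λ / (2 n cos θ_r) = 711 / (2 × 1.993 × 0.949) = 188 nm.

188 nm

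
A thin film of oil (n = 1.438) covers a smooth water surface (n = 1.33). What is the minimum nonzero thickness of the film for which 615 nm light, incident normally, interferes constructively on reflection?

At the upper boundary (n = 1.0 to n = 1.438) the reflected ray undergoes a half-wave phase shift.
Bottom surface (1.438 → 1.33): reflection off a lower-index medium gives no phase shift.
Exactly one π shift → a net half-wave offset.
With one net inversion, constructive interference in reflection requires 2 n t = (m + ½) λ.
Minimum at m = 0: t = λ / (4 n) = 615 / (4 × 1.438) = 107 nm.

107 nm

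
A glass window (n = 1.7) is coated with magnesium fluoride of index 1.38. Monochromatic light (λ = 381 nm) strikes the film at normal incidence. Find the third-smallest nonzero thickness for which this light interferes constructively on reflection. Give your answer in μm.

At the upper boundary (n = 1.0 to n = 1.38) the reflected ray undergoes a half-wave phase shift.
At the lower boundary (n = 1.38 to n = 1.7) the reflected ray undergoes a half-wave phase shift.
The two reflections carry the same phase change, so no net offset.
So the condition for constructive reflection is 2 n t = m λ.
The third-smallest nonzero thickness corresponds to m = 3: t = m λ / (2 n) = 3.00 × 381 / (2 × 1.38) = 414 nm.

0.414 μm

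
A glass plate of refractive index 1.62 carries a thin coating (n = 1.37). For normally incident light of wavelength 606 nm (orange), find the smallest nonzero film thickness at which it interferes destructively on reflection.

111 nm

Top surface (1.0 → 1.37): reflection off a higher-index medium gives a half-wave phase shift.
Ray reflecting at the bottom interface goes from n = 1.37 toward n = 1.62: a half-wave phase shift.
Net: no relative phase inversion (both shifts match).
So the condition for destructive reflection is 2 n t = (m + ½) λ.
Minimum at m = 0: t = λ / (4 n) = 606 / (4 × 1.37) = 111 nm.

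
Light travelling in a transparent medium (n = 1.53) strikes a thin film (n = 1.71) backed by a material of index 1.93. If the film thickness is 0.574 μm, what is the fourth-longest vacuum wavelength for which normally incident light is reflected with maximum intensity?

At the upper boundary (n = 1.53 to n = 1.71) the reflected ray undergoes a half-wave phase shift.
Ray reflecting at the bottom interface goes from n = 1.71 toward n = 1.93: a half-wave phase shift.
Net: no relative phase inversion (both shifts match).
For bright reflection here: 2 n t = m λ.
λ = 2 n t / m. The fourth-longest wavelength is m = 4: λ = 2 × 1.71 × 574 / 4.00 = 491 nm.

491 nm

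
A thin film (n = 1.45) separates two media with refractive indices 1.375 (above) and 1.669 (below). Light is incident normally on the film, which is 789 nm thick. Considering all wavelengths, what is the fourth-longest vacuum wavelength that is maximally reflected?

Top surface (1.375 → 1.45): reflection off a higher-index medium gives a half-wave phase shift.
Bottom surface (1.45 → 1.669): reflection off a higher-index medium gives a half-wave phase shift.
The two reflections carry the same phase change, so no net offset.
For maximum reflection here: 2 n t = m λ.
λ = 2 n t / m. The fourth-longest wavelength is m = 4: λ = 2 × 1.45 × 789 / 4.00 = 572 nm.

572 nm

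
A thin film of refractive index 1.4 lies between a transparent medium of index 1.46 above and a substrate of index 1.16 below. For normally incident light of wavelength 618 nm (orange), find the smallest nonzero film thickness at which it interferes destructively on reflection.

110 nm

Ray reflecting at the top interface goes from n = 1.46 toward n = 1.4: no phase shift.
Bottom surface (1.4 → 1.16): reflection off a lower-index medium gives no phase shift.
Net: no relative phase inversion (both shifts match).
So the condition for destructive reflection is 2 n t = (m + ½) λ.
Minimum at m = 0: t = λ / (4 n) = 618 / (4 × 1.4) = 110 nm.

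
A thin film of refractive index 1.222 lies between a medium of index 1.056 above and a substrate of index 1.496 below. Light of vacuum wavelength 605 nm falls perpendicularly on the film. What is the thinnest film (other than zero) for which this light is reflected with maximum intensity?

248 nm

Ray reflecting at the top interface goes from n = 1.056 toward n = 1.222: a half-wave phase shift.
At the lower boundary (n = 1.222 to n = 1.496) the reflected ray undergoes a half-wave phase shift.
Zero or two π shifts → no net half-wave offset.
So the condition for constructive reflection is 2 n t = m λ.
Minimum nonzero at m = 1: t = λ / (2 n) = 605 / (2 × 1.222) = 248 nm.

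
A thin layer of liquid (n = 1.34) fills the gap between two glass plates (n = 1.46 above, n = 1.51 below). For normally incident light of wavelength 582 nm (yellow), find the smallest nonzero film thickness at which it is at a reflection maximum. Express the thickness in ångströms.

1086 Å

Top surface (1.46 → 1.34): reflection off a lower-index medium gives no phase shift.
Bottom surface (1.34 → 1.51): reflection off a higher-index medium gives a half-wave phase shift.
The two reflections differ by half a wavelength.
With one net inversion, constructive interference in reflection requires 2 n t = (m + ½) λ.
Minimum at m = 0: t = λ / (4 n) = 582 / (4 × 1.34) = 109 nm.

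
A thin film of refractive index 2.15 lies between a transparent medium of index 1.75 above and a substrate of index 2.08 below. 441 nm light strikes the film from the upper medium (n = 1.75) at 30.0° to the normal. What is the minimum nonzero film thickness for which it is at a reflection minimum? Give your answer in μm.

0.112 μm

Ray reflecting at the top interface goes from n = 1.75 toward n = 2.15: a half-wave phase shift.
At the lower boundary (n = 2.15 to n = 2.08) the reflected ray undergoes no phase shift.
The two reflections differ by half a wavelength.
For dark reflection here: 2 n t cos θ_r = m λ.
Snell's law: 1.75 sin 30.0° = 2.15 sin θ_r → sin θ_r = 0.407, cos θ_r = 0.913.
Minimum nonzero at m = 1: t = λ / (2 n cos θ_r) = 441 / (2 × 2.15 × 0.913) = 112 nm.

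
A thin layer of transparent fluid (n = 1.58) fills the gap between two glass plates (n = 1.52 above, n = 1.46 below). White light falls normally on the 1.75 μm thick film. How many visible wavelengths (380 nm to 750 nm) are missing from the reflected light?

7

At the upper boundary (n = 1.52 to n = 1.58) the reflected ray undergoes a half-wave phase shift.
Bottom surface (1.58 → 1.46): reflection off a lower-index medium gives no phase shift.
Net: one phase inversion between the two reflected rays.
With one net inversion, destructive interference in reflection requires 2 n t = m λ.
λ = 2 n t / m = 5530 / m nm.
m=7: 790 nm (IR); m=8: 691 nm (visible); m=9: 614 nm (visible); m=10: 553 nm (visible); m=11: 503 nm (visible); m=12: 461 nm (visible); m=13: 425 nm (visible); m=14: 395 nm (visible); m=15: 369 nm (UV).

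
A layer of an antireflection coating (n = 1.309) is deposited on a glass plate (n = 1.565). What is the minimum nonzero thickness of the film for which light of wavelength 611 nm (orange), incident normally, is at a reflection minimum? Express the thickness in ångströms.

At the upper boundary (n = 1.0 to n = 1.309) the reflected ray undergoes a half-wave phase shift.
At the lower boundary (n = 1.309 to n = 1.565) the reflected ray undergoes a half-wave phase shift.
Net: no relative phase inversion (both shifts match).
For dark reflection here: 2 n t = (m + ½) λ.
Minimum at m = 0: t = λ / (4 n) = 611 / (4 × 1.309) = 117 nm.

1167 Å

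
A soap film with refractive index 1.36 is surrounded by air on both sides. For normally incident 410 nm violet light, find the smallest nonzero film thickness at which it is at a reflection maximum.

Ray reflecting at the top interface goes from n = 1.0 toward n = 1.36: a half-wave phase shift.
Ray reflecting at the bottom interface goes from n = 1.36 toward n = 1.0: no phase shift.
Net: one phase inversion between the two reflected rays.
For strong reflection here: 2 n t = (m + ½) λ.
Minimum at m = 0: t = λ / (4 n) = 410 / (4 × 1.36) = 75.4 nm.

75.4 nm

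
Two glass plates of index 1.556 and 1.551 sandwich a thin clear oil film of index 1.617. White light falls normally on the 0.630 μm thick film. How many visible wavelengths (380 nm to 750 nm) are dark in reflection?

Top surface (1.556 → 1.617): reflection off a higher-index medium gives a half-wave phase shift.
Bottom surface (1.617 → 1.551): reflection off a lower-index medium gives no phase shift.
The two reflections differ by half a wavelength.
So the condition for destructive reflection is 2 n t = m λ.
λ = 2 n t / m = 2037 / m nm.
m=2: 1019 nm (IR); m=3: 679 nm (visible); m=4: 509 nm (visible); m=5: 407 nm (visible); m=6: 340 nm (UV).

3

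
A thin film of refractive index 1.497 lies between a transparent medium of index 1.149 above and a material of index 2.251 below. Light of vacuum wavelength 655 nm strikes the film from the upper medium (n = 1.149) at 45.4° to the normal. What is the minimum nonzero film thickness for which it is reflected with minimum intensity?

131 nm

Ray reflecting at the top interface goes from n = 1.149 toward n = 1.497: a half-wave phase shift.
Ray reflecting at the bottom interface goes from n = 1.497 toward n = 2.251: a half-wave phase shift.
The two reflections carry the same phase change, so no net offset.
So the condition for destructive reflection is 2 n t cos θ_r = (m + ½) λ.
Snell's law: 1.149 sin 45.4° = 1.497 sin θ_r → sin θ_r = 0.547, cos θ_r = 0.837.
Minimum at m = 0: t = λ / (4 n cos θ_r) = 655 / (4 × 1.497 × 0.837) = 131 nm.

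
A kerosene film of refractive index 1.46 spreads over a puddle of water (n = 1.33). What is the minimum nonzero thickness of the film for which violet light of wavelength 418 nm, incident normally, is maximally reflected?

Ray reflecting at the top interface goes from n = 1.0 toward n = 1.46: a half-wave phase shift.
Ray reflecting at the bottom interface goes from n = 1.46 toward n = 1.33: no phase shift.
Net: one phase inversion between the two reflected rays.
For bright reflection here: 2 n t = (m + ½) λ.
Minimum at m = 0: t = λ / (4 n) = 418 / (4 × 1.46) = 71.6 nm.

71.6 nm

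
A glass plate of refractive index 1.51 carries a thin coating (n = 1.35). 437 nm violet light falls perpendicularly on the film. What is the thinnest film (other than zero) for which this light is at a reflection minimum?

80.9 nm

Top surface (1.0 → 1.35): reflection off a higher-index medium gives a half-wave phase shift.
Ray reflecting at the bottom interface goes from n = 1.35 toward n = 1.51: a half-wave phase shift.
Net: no relative phase inversion (both shifts match).
With no net inversion, destructive interference in reflection requires 2 n t = (m + ½) λ.
Minimum at m = 0: t = λ / (4 n) = 437 / (4 × 1.35) = 80.9 nm.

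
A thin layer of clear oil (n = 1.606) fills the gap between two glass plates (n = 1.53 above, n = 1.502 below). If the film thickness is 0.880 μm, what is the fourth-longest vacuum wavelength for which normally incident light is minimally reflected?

At the upper boundary (n = 1.53 to n = 1.606) the reflected ray undergoes a half-wave phase shift.
At the lower boundary (n = 1.606 to n = 1.502) the reflected ray undergoes no phase shift.
The two reflections differ by half a wavelength.
With one net inversion, destructive interference in reflection requires 2 n t = m λ.
λ = 2 n t / m. The fourth-longest wavelength is m = 4: λ = 2 × 1.606 × 880 / 4.00 = 707 nm.

707 nm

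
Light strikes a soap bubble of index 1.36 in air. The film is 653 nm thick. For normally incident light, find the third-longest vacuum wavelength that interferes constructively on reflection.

710 nm

Top surface (1.0 → 1.36): reflection off a higher-index medium gives a half-wave phase shift.
Ray reflecting at the bottom interface goes from n = 1.36 toward n = 1.0: no phase shift.
The two reflections differ by half a wavelength.
With one net inversion, constructive interference in reflection requires 2 n t = (m + ½) λ.
λ = 2 n t / (m + ½). The third-longest wavelength is m = 2: λ = 2 × 1.36 × 653 / 2.50 = 710 nm.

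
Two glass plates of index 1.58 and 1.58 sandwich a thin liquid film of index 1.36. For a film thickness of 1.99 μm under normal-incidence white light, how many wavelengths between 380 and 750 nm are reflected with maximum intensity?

7

Ray reflecting at the top interface goes from n = 1.58 toward n = 1.36: no phase shift.
At the lower boundary (n = 1.36 to n = 1.58) the reflected ray undergoes a half-wave phase shift.
Exactly one π shift → a net half-wave offset.
With one net inversion, constructive interference in reflection requires 2 n t = (m + ½) λ.
λ = 2 n t / (m + ½) = 5413 / (m + ½) nm.
m=6: 833 nm (IR); m=7: 722 nm (visible); m=8: 637 nm (visible); m=9: 570 nm (visible); m=10: 516 nm (visible); m=11: 471 nm (visible); m=12: 433 nm (visible); m=13: 401 nm (visible); m=14: 373 nm (UV).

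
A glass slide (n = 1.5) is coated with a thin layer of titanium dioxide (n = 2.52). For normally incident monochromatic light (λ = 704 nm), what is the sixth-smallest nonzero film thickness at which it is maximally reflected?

Ray reflecting at the top interface goes from n = 1.0 toward n = 2.52: a half-wave phase shift.
Bottom surface (2.52 → 1.5): reflection off a lower-index medium gives no phase shift.
Exactly one π shift → a net half-wave offset.
For bright reflection here: 2 n t = (m + ½) λ.
The sixth-smallest nonzero thickness corresponds to m = 5: t = (m + ½) λ / (2 n) = 5.50 × 704 / (2 × 2.52) = 768 nm.

768 nm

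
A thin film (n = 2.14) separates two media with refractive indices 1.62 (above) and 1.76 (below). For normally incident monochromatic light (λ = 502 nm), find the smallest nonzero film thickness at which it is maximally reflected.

At the upper boundary (n = 1.62 to n = 2.14) the reflected ray undergoes a half-wave phase shift.
Bottom surface (2.14 → 1.76): reflection off a lower-index medium gives no phase shift.
Net: one phase inversion between the two reflected rays.
With one net inversion, constructive interference in reflection requires 2 n t = (m + ½) λ.
Minimum at m = 0: t = λ / (4 n) = 502 / (4 × 2.14) = 58.6 nm.

58.6 nm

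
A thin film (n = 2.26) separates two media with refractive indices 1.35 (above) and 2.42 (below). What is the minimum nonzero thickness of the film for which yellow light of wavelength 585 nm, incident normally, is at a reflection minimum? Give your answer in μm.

At the upper boundary (n = 1.35 to n = 2.26) the reflected ray undergoes a half-wave phase shift.
Ray reflecting at the bottom interface goes from n = 2.26 toward n = 2.42: a half-wave phase shift.
Net: no relative phase inversion (both shifts match).
For dark reflection here: 2 n t = (m + ½) λ.
Minimum at m = 0: t = λ / (4 n) = 585 / (4 × 2.26) = 64.7 nm.

0.0647 μm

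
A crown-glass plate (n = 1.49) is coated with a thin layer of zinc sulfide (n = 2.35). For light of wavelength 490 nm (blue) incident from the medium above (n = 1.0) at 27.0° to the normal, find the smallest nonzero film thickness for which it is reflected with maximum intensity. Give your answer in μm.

0.0531 μm

At the upper boundary (n = 1.0 to n = 2.35) the reflected ray undergoes a half-wave phase shift.
Ray reflecting at the bottom interface goes from n = 2.35 toward n = 1.49: no phase shift.
Net: one phase inversion between the two reflected rays.
With one net inversion, constructive interference in reflection requires 2 n t cos θ_r = (m + ½) λ.
Snell's law: 1.0 sin 27.0° = 2.35 sin θ_r → sin θ_r = 0.193, cos θ_r = 0.981.
Minimum at m = 0: t = λ / (4 n cos θ_r) = 490 / (4 × 2.35 × 0.981) = 53.1 nm.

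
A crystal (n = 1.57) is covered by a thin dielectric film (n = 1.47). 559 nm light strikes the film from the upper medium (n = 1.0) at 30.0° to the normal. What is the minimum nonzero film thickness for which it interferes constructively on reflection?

Ray reflecting at the top interface goes from n = 1.0 toward n = 1.47: a half-wave phase shift.
Ray reflecting at the bottom interface goes from n = 1.47 toward n = 1.57: a half-wave phase shift.
Net: no relative phase inversion (both shifts match).
So the condition for constructive reflection is 2 n t cos θ_r = m λ.
Snell's law: 1.0 sin 30.0° = 1.47 sin θ_r → sin θ_r = 0.340, cos θ_r = 0.940.
Minimum nonzero at m = 1: t = λ / (2 n cos θ_r) = 559 / (2 × 1.47 × 0.940) = 202 nm.

202 nm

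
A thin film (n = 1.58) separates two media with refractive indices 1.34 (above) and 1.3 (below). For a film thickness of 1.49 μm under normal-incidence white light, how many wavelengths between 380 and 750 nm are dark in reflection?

6

Top surface (1.34 → 1.58): reflection off a higher-index medium gives a half-wave phase shift.
Bottom surface (1.58 → 1.3): reflection off a lower-index medium gives no phase shift.
Net: one phase inversion between the two reflected rays.
So the condition for destructive reflection is 2 n t = m λ.
λ = 2 n t / m = 4708 / m nm.
m=6: 785 nm (IR); m=7: 673 nm (visible); m=8: 589 nm (visible); m=9: 523 nm (visible); m=10: 471 nm (visible); m=11: 428 nm (visible); m=12: 392 nm (visible); m=13: 362 nm (UV).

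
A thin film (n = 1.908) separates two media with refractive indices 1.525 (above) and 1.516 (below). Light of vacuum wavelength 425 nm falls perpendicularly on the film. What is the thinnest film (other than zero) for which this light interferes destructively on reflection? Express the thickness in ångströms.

Top surface (1.525 → 1.908): reflection off a higher-index medium gives a half-wave phase shift.
Bottom surface (1.908 → 1.516): reflection off a lower-index medium gives no phase shift.
Exactly one π shift → a net half-wave offset.
So the condition for destructive reflection is 2 n t = m λ.
Minimum nonzero at m = 1: t = λ / (2 n) = 425 / (2 × 1.908) = 111 nm.

1114 Å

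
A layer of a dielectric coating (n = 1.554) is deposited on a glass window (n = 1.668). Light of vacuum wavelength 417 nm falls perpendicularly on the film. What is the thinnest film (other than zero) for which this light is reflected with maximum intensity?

134 nm

At the upper boundary (n = 1.0 to n = 1.554) the reflected ray undergoes a half-wave phase shift.
Ray reflecting at the bottom interface goes from n = 1.554 toward n = 1.668: a half-wave phase shift.
The two reflections carry the same phase change, so no net offset.
With no net inversion, constructive interference in reflection requires 2 n t = m λ.
Minimum nonzero at m = 1: t = λ / (2 n) = 417 / (2 × 1.554) = 134 nm.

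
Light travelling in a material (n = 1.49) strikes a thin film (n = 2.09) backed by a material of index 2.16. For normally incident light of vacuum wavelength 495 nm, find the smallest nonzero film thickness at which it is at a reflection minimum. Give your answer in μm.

At the upper boundary (n = 1.49 to n = 2.09) the reflected ray undergoes a half-wave phase shift.
Bottom surface (2.09 → 2.16): reflection off a higher-index medium gives a half-wave phase shift.
The two reflections carry the same phase change, so no net offset.
So the condition for destructive reflection is 2 n t = (m + ½) λ.
Minimum at m = 0: t = λ / (4 n) = 495 / (4 × 2.09) = 59.2 nm.

0.0592 μm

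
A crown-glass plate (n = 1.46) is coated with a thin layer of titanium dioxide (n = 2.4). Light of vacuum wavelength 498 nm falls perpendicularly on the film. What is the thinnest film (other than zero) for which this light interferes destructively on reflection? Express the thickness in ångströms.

Ray reflecting at the top interface goes from n = 1.0 toward n = 2.4: a half-wave phase shift.
At the lower boundary (n = 2.4 to n = 1.46) the reflected ray undergoes no phase shift.
Exactly one π shift → a net half-wave offset.
For dark reflection here: 2 n t = m λ.
Minimum nonzero at m = 1: t = λ / (2 n) = 498 / (2 × 2.4) = 104 nm.

1038 Å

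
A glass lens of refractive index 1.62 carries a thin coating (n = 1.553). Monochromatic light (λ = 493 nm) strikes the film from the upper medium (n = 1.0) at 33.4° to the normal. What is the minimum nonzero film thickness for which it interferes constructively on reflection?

Top surface (1.0 → 1.553): reflection off a higher-index medium gives a half-wave phase shift.
Ray reflecting at the bottom interface goes from n = 1.553 toward n = 1.62: a half-wave phase shift.
Net: no relative phase inversion (both shifts match).
For bright reflection here: 2 n t cos θ_r = m λ.
Snell's law: 1.0 sin 33.4° = 1.553 sin θ_r → sin θ_r = 0.354, cos θ_r = 0.935.
Minimum nonzero at m = 1: t = λ / (2 n cos θ_r) = 493 / (2 × 1.553 × 0.935) = 170 nm.

170 nm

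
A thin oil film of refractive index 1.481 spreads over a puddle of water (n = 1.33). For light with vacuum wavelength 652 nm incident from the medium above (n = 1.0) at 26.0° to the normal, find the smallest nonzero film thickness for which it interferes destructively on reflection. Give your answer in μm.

0.230 μm

Top surface (1.0 → 1.481): reflection off a higher-index medium gives a half-wave phase shift.
Ray reflecting at the bottom interface goes from n = 1.481 toward n = 1.33: no phase shift.
The two reflections differ by half a wavelength.
With one net inversion, destructive interference in reflection requires 2 n t cos θ_r = m λ.
Snell's law: 1.0 sin 26.0° = 1.481 sin θ_r → sin θ_r = 0.296, cos θ_r = 0.955.
Minimum nonzero at m = 1: t = λ / (2 n cos θ_r) = 652 / (2 × 1.481 × 0.955) = 230 nm.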